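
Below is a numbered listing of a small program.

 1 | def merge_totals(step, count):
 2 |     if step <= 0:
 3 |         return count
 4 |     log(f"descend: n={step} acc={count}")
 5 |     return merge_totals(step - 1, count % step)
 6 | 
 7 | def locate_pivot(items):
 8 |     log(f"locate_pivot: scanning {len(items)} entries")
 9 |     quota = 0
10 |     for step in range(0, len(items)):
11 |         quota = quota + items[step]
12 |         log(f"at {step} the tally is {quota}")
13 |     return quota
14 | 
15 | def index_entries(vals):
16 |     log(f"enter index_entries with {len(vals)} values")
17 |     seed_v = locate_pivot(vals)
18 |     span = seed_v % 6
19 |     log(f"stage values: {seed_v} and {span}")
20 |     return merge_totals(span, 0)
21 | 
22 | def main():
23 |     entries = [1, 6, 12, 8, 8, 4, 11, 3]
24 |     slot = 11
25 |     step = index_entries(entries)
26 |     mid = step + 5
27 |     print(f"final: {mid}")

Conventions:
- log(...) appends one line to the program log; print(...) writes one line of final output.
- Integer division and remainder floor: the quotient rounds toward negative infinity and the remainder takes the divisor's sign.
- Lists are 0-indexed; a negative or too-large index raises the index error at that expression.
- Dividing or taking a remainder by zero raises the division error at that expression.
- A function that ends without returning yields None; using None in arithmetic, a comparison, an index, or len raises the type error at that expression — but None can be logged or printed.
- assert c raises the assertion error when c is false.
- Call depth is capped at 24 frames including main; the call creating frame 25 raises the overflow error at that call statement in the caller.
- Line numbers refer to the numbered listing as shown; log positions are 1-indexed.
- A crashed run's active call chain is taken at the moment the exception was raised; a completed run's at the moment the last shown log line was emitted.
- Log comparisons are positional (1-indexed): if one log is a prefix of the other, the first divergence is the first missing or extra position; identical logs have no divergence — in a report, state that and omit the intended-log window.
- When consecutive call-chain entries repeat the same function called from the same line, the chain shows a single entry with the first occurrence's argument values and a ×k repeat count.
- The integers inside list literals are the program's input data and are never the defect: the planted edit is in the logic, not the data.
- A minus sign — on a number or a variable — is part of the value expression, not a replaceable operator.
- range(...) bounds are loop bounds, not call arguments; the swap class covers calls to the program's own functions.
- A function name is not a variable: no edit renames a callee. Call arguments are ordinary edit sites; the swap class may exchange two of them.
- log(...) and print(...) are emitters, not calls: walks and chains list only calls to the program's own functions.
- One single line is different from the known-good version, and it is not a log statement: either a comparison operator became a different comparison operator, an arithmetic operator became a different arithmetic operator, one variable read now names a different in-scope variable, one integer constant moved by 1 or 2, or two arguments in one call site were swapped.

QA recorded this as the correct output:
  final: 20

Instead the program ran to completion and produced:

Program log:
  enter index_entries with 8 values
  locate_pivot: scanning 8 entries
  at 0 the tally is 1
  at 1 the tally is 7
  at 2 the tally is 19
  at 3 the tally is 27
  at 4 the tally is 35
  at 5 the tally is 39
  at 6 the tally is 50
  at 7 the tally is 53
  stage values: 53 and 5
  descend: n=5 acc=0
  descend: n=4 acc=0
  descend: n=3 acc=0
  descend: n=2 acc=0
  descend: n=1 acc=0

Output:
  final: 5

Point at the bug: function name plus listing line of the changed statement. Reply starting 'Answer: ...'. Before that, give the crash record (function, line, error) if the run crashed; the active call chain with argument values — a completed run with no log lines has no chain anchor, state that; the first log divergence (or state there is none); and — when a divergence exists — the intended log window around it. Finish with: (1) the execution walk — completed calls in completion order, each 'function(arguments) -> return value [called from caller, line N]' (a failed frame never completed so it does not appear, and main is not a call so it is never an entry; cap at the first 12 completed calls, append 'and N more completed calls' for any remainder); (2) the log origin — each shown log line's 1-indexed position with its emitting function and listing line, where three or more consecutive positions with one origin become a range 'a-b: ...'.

Answer: the defect is in merge_totals at line 5.
Key fact: The log first diverges at position 13: the faulty run prints 'descend: n=4 acc=0' where the working version prints 'descend: n=4 acc=5'.
Call chain: main -> index_entries([1, 6, 12, 8, 8, 4, 11, 3]) (called at line 25) -> merge_totals(5, 0) (called at line 20) -> merge_totals(4, 0) (called at line 5) ×4.
First divergence: position 13 — shown 'descend: n=4 acc=0', intended 'descend: n=4 acc=5'.
Intended log window:
  11: stage values: 53 and 5
  12: descend: n=5 acc=0
  13: descend: n=4 acc=5
  14: descend: n=3 acc=9
Execution walk:
  locate_pivot([1, 6, 12, 8, 8, 4, 11, 3]) -> 53  [called from index_entries, line 17]
  merge_totals(0, 0) -> 0  [called from merge_totals, line 5]
  merge_totals(1, 0) -> 0  [called from merge_totals, line 5]
  merge_totals(2, 0) -> 0  [called from merge_totals, line 5]
  merge_totals(3, 0) -> 0  [called from merge_totals, line 5]
  merge_totals(4, 0) -> 0  [called from merge_totals, line 5]
  merge_totals(5, 0) -> 0  [called from index_entries, line 20]
  index_entries([1, 6, 12, 8, 8, 4, 11, 3]) -> 0  [called from main, line 25]
Log origins:
  1: from index_entries, line 16
  2: from locate_pivot, line 8
  3-10: from locate_pivot, line 12
  11: from index_entries, line 19
  12-16: from merge_totals, line 4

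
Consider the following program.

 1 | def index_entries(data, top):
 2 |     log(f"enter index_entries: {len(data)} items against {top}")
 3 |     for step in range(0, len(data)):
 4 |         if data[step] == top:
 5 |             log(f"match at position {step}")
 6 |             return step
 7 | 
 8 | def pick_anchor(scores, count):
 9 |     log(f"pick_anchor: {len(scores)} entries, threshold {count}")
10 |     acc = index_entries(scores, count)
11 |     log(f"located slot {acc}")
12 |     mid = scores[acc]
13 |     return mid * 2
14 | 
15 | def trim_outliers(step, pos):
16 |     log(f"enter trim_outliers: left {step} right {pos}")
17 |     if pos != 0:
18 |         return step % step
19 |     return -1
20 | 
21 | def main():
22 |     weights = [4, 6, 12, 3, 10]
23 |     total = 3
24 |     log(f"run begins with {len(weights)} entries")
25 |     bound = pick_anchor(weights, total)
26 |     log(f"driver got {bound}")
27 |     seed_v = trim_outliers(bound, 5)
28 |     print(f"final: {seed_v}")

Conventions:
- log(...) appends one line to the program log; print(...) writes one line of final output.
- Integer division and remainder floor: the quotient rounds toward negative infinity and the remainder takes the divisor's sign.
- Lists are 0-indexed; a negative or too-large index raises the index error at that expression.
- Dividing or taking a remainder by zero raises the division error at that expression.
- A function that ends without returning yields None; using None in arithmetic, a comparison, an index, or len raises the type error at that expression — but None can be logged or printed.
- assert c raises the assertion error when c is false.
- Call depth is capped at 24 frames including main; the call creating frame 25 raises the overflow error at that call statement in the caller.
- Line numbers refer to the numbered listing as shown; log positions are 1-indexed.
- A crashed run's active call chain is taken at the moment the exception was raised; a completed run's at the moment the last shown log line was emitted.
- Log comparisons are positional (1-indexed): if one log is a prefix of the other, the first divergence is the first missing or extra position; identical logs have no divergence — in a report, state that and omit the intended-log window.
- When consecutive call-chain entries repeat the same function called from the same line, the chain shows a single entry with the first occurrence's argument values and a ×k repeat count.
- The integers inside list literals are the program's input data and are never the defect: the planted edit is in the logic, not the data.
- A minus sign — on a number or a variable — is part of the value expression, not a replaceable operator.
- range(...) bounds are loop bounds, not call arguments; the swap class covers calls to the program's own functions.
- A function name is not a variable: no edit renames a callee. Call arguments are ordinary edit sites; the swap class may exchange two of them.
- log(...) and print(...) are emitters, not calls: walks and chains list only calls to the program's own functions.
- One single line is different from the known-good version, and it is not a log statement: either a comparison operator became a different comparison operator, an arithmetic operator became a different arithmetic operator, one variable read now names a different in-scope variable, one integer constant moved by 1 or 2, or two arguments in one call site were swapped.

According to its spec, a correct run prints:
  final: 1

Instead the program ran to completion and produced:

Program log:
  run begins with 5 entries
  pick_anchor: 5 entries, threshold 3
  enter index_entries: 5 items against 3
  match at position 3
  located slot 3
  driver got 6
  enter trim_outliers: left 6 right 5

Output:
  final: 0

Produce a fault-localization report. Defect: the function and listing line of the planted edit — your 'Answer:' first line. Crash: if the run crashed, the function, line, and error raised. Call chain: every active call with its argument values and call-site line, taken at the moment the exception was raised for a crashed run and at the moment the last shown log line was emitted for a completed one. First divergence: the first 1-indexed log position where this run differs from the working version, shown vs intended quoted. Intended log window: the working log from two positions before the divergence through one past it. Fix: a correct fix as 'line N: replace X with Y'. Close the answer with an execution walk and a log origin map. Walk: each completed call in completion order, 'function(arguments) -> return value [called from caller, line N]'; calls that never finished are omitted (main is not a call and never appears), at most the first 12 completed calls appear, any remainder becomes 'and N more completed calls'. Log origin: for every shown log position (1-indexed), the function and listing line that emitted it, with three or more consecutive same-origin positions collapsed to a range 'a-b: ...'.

Answer: the defect is in trim_outliers at line 18.
Core observation: The two runs log identically and part ways only at the printed values.
Call chain: main -> trim_outliers(6, 5) (called at line 27).
First divergence: none (the log streams are identical).
Execution walk:
  index_entries([4, 6, 12, 3, 10], 3) -> 3  [called from pick_anchor, line 10]
  pick_anchor([4, 6, 12, 3, 10], 3) -> 6  [called from main, line 25]
  trim_outliers(6, 5) -> 0  [called from main, line 27]
Log line origins:
  1: logged in main at line 24
  2: logged in pick_anchor at line 9
  3: logged in index_entries at line 2
  4: logged in index_entries at line 5
  5: logged in pick_anchor at line 11
  6: logged in main at line 26
  7: logged in trim_outliers at line 16
A correct fix: line 18: replace `step % step` with `step % pos`.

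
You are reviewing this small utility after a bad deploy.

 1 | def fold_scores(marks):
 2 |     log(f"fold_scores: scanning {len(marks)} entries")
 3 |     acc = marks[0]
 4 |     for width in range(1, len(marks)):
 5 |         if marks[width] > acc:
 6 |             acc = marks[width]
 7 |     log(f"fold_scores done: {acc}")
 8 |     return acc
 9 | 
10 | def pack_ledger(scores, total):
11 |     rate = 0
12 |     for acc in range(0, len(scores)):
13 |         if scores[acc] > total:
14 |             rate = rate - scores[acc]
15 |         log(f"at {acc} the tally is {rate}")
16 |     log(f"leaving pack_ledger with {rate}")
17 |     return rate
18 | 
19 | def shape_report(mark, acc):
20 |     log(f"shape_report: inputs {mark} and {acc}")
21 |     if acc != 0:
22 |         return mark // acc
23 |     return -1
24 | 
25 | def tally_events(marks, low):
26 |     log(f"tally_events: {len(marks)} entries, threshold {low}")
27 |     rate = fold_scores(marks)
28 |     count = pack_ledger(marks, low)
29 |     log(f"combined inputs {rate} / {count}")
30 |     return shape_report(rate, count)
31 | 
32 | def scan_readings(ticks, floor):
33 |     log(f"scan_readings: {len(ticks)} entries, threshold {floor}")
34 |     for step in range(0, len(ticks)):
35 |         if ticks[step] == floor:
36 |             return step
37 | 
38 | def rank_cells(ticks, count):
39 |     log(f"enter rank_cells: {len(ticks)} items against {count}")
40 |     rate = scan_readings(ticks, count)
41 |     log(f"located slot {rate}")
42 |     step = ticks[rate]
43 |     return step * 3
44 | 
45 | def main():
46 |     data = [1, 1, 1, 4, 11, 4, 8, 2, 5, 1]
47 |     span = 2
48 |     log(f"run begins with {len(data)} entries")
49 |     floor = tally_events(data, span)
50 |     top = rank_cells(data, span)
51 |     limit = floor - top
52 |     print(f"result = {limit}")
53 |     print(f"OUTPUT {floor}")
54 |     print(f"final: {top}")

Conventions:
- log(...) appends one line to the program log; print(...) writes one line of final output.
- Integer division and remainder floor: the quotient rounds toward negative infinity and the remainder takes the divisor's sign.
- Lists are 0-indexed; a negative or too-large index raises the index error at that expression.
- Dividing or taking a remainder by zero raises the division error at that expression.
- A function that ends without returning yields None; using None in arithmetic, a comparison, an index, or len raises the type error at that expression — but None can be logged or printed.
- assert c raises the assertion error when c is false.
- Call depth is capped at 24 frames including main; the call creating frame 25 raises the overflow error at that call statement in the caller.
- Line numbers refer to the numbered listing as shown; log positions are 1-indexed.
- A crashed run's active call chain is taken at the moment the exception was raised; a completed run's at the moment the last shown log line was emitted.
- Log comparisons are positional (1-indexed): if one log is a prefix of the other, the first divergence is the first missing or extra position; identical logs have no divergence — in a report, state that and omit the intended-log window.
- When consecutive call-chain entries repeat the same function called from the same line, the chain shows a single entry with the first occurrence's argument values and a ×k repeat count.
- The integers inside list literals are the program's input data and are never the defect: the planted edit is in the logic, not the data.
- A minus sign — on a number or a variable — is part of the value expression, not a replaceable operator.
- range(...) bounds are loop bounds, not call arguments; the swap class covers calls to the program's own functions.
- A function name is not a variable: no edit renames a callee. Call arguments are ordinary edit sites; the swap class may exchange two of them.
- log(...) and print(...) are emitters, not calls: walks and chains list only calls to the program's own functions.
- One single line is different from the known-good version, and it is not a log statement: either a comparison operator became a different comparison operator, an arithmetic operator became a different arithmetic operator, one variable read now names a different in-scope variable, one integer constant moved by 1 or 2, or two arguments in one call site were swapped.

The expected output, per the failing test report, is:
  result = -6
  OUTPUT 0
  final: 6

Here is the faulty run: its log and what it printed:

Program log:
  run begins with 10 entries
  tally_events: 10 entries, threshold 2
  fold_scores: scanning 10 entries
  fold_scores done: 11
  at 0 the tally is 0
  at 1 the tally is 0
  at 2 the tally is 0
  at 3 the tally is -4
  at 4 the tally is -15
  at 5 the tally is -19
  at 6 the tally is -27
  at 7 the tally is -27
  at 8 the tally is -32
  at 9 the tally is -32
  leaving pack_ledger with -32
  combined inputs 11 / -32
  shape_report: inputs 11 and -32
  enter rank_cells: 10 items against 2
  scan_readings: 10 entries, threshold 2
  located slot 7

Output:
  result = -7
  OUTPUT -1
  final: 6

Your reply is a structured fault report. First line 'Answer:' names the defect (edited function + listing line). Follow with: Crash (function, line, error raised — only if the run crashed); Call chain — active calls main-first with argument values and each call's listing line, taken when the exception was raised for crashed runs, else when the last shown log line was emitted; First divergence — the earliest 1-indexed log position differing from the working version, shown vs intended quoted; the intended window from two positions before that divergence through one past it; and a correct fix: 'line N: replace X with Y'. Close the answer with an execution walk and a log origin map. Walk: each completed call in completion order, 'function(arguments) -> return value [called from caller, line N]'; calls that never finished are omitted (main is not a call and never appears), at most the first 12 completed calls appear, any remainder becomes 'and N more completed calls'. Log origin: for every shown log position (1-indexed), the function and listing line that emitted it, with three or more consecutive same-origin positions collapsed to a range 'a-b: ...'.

Answer: the defect is in pack_ledger at line 14.
Key fact: Position 8 is the first bad log line: 'at 3 the tally is -4' should read 'at 3 the tally is 4'.
Call chain: main -> rank_cells([1, 1, 1, 4, 11, 4, 8, 2, 5, 1], 2) (called at line 50).
First divergence: at position 8 the run shows 'at 3 the tally is -4' where the working version logs 'at 3 the tally is 4'.
Intended log window:
  6: at 1 the tally is 0
  7: at 2 the tally is 0
  8: at 3 the tally is 4
  9: at 4 the tally is 15
Execution walk:
  fold_scores([1, 1, 1, 4, 11, 4, 8, 2, 5, 1]) -> 11  [called from tally_events, line 27]
  pack_ledger([1, 1, 1, 4, 11, 4, 8, 2, 5, 1], 2) -> -32  [called from tally_events, line 28]
  shape_report(11, -32) -> -1  [called from tally_events, line 30]
  tally_events([1, 1, 1, 4, 11, 4, 8, 2, 5, 1], 2) -> -1  [called from main, line 49]
  scan_readings([1, 1, 1, 4, 11, 4, 8, 2, 5, 1], 2) -> 7  [called from rank_cells, line 40]
  rank_cells([1, 1, 1, 4, 11, 4, 8, 2, 5, 1], 2) -> 6  [called from main, line 50]
Origin of each log line:
  1 — main, line 48
  2 — tally_events, line 26
  3 — fold_scores, line 2
  4 — fold_scores, line 7
  5-14 — pack_ledger, line 15
  15 — pack_ledger, line 16
  16 — tally_events, line 29
  17 — shape_report, line 20
  18 — rank_cells, line 39
  19 — scan_readings, line 33
  20 — rank_cells, line 41
A correct fix: line 14: replace `-` with `+`.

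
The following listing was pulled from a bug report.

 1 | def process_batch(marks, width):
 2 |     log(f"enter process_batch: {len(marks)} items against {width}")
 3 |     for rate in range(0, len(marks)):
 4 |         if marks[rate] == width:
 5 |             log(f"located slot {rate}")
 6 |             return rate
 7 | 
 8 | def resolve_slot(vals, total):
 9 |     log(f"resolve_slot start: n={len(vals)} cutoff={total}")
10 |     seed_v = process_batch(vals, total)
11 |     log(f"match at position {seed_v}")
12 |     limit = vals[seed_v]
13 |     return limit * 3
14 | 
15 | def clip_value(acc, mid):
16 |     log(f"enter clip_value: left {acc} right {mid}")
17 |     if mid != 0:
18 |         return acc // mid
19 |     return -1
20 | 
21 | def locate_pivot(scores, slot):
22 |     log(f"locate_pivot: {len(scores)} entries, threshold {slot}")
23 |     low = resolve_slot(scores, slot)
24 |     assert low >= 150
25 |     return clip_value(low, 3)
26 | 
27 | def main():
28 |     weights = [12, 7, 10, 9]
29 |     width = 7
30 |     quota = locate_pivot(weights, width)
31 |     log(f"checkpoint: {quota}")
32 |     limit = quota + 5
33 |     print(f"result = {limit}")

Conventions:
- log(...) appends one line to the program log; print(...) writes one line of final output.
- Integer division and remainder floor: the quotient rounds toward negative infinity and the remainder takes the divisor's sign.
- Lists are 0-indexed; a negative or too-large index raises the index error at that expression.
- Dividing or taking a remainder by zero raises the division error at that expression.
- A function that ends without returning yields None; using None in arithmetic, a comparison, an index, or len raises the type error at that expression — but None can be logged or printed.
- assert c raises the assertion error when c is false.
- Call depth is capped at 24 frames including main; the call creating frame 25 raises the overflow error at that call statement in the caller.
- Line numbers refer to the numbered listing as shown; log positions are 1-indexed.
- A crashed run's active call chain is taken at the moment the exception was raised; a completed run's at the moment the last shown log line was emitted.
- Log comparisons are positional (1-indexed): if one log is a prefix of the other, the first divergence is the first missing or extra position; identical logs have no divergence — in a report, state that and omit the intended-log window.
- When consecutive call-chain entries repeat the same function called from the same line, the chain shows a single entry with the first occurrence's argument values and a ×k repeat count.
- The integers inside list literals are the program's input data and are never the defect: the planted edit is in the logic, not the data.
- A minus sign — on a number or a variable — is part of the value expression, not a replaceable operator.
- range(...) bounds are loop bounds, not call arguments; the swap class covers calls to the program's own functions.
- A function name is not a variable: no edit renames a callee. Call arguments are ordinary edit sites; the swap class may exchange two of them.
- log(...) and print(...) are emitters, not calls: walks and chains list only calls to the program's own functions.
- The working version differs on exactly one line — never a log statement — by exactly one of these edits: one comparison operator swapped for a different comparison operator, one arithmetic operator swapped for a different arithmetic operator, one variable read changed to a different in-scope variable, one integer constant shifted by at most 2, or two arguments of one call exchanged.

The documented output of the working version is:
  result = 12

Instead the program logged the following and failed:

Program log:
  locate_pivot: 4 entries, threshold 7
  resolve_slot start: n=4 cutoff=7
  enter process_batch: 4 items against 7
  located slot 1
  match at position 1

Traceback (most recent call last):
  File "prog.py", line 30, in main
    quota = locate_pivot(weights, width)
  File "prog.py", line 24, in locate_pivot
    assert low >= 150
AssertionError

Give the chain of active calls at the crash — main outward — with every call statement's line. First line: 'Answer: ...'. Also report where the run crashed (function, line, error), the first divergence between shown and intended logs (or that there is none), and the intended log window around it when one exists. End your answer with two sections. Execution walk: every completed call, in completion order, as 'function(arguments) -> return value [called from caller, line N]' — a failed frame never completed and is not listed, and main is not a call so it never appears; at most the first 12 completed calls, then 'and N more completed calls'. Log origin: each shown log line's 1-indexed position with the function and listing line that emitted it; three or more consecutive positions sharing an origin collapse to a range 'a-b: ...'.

Answer: main -> locate_pivot (called at line 30).
The tell: Only 5 log lines were emitted before the run died; the intended continuation was 'enter clip_value: left 21 right 3'.
Crash: locate_pivot, line 24, AssertionError.
First divergence: position 6 (shown log ended at 5 lines; the working version continues: 'enter clip_value: left 21 right 3').
Intended log window:
  4: located slot 1
  5: match at position 1
  6: enter clip_value: left 21 right 3
  7: checkpoint: 7
Execution walk:
  process_batch([12, 7, 10, 9], 7) -> 1  [called from resolve_slot, line 10]
  resolve_slot([12, 7, 10, 9], 7) -> 21  [called from locate_pivot, line 23]
Log origin:
  1: emitted by locate_pivot (line 22)
  2: emitted by resolve_slot (line 9)
  3: emitted by process_batch (line 2)
  4: emitted by process_batch (line 5)
  5: emitted by resolve_slot (line 11)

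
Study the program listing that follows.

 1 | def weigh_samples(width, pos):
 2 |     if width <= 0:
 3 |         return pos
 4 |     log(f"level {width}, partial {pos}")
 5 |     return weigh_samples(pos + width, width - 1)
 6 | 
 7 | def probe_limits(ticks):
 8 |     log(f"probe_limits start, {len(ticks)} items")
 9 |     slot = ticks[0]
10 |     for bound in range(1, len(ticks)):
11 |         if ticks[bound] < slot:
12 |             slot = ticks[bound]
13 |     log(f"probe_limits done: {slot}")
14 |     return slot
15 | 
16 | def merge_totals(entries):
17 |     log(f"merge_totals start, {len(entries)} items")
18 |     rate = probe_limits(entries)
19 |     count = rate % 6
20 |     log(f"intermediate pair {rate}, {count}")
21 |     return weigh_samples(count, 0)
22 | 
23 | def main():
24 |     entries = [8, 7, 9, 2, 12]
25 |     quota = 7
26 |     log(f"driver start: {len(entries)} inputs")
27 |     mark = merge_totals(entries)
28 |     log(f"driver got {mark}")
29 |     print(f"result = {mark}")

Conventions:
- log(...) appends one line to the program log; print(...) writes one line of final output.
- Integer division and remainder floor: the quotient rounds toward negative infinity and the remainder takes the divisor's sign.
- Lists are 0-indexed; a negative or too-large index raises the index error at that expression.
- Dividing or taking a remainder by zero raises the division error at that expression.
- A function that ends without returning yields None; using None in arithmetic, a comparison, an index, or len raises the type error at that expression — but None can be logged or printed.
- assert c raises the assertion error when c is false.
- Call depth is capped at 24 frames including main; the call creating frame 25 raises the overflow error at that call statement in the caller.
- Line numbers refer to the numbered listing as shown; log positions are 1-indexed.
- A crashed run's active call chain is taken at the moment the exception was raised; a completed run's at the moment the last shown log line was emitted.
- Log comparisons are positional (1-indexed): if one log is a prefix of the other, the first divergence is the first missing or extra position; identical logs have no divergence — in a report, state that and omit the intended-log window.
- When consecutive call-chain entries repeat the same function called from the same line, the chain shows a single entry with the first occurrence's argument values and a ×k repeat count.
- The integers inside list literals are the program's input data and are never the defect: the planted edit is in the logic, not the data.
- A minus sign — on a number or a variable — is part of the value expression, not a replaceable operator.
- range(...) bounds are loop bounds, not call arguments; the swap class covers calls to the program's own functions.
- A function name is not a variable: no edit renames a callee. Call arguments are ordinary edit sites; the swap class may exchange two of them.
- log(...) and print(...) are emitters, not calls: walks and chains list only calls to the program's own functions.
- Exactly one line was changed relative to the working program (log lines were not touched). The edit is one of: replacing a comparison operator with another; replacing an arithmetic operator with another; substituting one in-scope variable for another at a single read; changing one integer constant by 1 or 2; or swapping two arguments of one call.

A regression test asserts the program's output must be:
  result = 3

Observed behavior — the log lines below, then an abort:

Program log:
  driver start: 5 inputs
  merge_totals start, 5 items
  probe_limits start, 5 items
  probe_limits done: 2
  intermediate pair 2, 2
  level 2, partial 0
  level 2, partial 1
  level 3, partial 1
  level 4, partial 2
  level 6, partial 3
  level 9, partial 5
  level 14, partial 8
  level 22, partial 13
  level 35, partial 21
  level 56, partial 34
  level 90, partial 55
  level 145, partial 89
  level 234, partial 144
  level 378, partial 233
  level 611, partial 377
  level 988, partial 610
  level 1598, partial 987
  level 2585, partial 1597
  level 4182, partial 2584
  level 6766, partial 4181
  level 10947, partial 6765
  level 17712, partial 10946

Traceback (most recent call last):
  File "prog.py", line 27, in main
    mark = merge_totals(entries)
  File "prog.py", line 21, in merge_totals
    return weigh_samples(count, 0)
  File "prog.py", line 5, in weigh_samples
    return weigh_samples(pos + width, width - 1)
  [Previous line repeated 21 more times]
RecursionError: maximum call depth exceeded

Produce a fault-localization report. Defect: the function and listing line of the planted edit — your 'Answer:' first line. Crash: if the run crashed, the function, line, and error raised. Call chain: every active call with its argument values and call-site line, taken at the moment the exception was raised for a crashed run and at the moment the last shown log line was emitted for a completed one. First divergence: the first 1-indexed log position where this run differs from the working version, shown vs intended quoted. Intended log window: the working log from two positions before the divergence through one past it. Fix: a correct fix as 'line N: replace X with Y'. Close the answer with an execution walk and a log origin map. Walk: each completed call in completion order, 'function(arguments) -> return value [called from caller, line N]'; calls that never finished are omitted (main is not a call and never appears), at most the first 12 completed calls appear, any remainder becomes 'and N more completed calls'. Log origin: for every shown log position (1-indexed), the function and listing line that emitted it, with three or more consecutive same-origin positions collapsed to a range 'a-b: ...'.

Answer: the defect is in weigh_samples at line 5.
The tell: Everything matches until log position 7, which reads 'level 2, partial 1' in place of 'level 1, partial 2'.
Crash: weigh_samples, line 5, RecursionError.
Call chain: main -> merge_totals([8, 7, 9, 2, 12]) (called at line 27) -> weigh_samples(2, 0) (called at line 21) -> weigh_samples(2, 1) (called at line 5) ×21.
First divergence: position 7 — the shown line 'level 2, partial 1' should read 'level 1, partial 2'.
Intended log window:
  5: intermediate pair 2, 2
  6: level 2, partial 0
  7: level 1, partial 2
  8: driver got 3
Execution walk:
  probe_limits([8, 7, 9, 2, 12]) -> 2  [called from merge_totals, line 18]
Log origin:
  1: emitted by main (line 26)
  2: emitted by merge_totals (line 17)
  3: emitted by probe_limits (line 8)
  4: emitted by probe_limits (line 13)
  5: emitted by merge_totals (line 20)
  6-27: emitted by weigh_samples (line 4)
A correct fix: line 5: replace `weigh_samples(pos + width, width - 1)` with `weigh_samples(width - 1, pos + width)`.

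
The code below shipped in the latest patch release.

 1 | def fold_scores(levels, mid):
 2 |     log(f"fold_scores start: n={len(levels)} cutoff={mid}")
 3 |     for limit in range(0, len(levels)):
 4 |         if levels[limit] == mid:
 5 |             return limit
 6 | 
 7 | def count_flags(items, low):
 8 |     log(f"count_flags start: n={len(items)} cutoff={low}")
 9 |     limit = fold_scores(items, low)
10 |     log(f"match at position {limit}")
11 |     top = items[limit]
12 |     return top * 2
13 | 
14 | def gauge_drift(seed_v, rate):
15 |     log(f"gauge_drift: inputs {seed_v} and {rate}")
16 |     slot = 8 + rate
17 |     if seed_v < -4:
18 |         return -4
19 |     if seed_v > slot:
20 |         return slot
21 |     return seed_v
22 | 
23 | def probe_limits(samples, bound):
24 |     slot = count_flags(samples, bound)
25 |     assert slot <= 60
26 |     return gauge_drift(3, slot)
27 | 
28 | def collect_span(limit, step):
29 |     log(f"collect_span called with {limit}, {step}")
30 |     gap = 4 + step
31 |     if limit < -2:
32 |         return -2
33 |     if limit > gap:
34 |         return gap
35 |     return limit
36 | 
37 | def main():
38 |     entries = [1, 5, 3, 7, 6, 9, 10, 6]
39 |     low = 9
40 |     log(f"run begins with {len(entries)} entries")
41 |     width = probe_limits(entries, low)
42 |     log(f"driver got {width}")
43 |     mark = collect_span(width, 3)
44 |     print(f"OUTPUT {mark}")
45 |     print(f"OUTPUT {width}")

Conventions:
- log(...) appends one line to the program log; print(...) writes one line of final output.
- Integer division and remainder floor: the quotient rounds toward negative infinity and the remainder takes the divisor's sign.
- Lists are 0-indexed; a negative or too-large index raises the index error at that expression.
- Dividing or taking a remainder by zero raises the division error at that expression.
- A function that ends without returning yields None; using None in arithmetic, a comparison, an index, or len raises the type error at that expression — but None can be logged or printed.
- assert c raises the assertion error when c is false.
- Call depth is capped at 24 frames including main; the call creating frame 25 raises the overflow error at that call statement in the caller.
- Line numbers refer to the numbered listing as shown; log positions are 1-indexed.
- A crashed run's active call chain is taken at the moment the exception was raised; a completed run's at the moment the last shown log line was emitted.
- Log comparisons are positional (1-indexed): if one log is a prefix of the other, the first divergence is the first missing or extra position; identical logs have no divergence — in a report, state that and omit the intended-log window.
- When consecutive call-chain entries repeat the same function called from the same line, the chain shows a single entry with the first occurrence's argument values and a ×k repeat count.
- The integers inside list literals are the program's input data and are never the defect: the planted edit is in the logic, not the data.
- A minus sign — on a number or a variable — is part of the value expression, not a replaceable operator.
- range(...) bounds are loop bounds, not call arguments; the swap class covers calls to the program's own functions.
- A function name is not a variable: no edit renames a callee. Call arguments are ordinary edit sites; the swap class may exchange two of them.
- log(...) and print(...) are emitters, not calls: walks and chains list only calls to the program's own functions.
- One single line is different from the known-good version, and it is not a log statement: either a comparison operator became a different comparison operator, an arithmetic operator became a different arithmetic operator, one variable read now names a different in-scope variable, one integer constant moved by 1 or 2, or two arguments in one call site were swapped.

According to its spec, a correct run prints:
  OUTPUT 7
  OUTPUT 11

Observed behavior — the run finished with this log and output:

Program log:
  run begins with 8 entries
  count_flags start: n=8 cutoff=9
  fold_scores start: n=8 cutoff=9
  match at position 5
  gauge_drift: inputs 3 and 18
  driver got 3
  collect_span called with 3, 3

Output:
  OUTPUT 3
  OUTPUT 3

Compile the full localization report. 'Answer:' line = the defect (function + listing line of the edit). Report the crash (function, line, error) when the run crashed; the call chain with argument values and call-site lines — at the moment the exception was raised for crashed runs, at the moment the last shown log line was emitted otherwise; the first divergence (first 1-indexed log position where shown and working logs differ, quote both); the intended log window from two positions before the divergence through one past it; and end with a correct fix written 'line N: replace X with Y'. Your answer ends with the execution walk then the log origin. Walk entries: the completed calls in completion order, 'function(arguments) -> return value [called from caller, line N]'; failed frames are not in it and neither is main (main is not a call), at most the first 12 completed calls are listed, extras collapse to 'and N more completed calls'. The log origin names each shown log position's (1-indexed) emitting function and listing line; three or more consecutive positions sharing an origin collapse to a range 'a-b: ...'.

Answer: the defect is in probe_limits at line 26.
The tell: Log line 5 is where behavior first shows: 'gauge_drift: inputs 3 and 18' appears instead of 'gauge_drift: inputs 18 and 3'.
Call chain: main -> collect_span(3, 3) (called at line 43).
First divergence: position 5 — the shown line 'gauge_drift: inputs 3 and 18' should read 'gauge_drift: inputs 18 and 3'.
Intended log window:
  3: fold_scores start: n=8 cutoff=9
  4: match at position 5
  5: gauge_drift: inputs 18 and 3
  6: driver got 11
Execution walk:
  fold_scores([1, 5, 3, 7, 6, 9, 10, 6], 9) -> 5  [called from count_flags, line 9]
  count_flags([1, 5, 3, 7, 6, 9, 10, 6], 9) -> 18  [called from probe_limits, line 24]
  gauge_drift(3, 18) -> 3  [called from probe_limits, line 26]
  probe_limits([1, 5, 3, 7, 6, 9, 10, 6], 9) -> 3  [called from main, line 41]
  collect_span(3, 3) -> 3  [called from main, line 43]
Log line origins:
  1 — main, line 40
  2 — count_flags, line 8
  3 — fold_scores, line 2
  4 — count_flags, line 10
  5 — gauge_drift, line 15
  6 — main, line 42
  7 — collect_span, line 29
A correct fix: line 26: replace `gauge_drift(3, slot)` with `gauge_drift(slot, 3)`.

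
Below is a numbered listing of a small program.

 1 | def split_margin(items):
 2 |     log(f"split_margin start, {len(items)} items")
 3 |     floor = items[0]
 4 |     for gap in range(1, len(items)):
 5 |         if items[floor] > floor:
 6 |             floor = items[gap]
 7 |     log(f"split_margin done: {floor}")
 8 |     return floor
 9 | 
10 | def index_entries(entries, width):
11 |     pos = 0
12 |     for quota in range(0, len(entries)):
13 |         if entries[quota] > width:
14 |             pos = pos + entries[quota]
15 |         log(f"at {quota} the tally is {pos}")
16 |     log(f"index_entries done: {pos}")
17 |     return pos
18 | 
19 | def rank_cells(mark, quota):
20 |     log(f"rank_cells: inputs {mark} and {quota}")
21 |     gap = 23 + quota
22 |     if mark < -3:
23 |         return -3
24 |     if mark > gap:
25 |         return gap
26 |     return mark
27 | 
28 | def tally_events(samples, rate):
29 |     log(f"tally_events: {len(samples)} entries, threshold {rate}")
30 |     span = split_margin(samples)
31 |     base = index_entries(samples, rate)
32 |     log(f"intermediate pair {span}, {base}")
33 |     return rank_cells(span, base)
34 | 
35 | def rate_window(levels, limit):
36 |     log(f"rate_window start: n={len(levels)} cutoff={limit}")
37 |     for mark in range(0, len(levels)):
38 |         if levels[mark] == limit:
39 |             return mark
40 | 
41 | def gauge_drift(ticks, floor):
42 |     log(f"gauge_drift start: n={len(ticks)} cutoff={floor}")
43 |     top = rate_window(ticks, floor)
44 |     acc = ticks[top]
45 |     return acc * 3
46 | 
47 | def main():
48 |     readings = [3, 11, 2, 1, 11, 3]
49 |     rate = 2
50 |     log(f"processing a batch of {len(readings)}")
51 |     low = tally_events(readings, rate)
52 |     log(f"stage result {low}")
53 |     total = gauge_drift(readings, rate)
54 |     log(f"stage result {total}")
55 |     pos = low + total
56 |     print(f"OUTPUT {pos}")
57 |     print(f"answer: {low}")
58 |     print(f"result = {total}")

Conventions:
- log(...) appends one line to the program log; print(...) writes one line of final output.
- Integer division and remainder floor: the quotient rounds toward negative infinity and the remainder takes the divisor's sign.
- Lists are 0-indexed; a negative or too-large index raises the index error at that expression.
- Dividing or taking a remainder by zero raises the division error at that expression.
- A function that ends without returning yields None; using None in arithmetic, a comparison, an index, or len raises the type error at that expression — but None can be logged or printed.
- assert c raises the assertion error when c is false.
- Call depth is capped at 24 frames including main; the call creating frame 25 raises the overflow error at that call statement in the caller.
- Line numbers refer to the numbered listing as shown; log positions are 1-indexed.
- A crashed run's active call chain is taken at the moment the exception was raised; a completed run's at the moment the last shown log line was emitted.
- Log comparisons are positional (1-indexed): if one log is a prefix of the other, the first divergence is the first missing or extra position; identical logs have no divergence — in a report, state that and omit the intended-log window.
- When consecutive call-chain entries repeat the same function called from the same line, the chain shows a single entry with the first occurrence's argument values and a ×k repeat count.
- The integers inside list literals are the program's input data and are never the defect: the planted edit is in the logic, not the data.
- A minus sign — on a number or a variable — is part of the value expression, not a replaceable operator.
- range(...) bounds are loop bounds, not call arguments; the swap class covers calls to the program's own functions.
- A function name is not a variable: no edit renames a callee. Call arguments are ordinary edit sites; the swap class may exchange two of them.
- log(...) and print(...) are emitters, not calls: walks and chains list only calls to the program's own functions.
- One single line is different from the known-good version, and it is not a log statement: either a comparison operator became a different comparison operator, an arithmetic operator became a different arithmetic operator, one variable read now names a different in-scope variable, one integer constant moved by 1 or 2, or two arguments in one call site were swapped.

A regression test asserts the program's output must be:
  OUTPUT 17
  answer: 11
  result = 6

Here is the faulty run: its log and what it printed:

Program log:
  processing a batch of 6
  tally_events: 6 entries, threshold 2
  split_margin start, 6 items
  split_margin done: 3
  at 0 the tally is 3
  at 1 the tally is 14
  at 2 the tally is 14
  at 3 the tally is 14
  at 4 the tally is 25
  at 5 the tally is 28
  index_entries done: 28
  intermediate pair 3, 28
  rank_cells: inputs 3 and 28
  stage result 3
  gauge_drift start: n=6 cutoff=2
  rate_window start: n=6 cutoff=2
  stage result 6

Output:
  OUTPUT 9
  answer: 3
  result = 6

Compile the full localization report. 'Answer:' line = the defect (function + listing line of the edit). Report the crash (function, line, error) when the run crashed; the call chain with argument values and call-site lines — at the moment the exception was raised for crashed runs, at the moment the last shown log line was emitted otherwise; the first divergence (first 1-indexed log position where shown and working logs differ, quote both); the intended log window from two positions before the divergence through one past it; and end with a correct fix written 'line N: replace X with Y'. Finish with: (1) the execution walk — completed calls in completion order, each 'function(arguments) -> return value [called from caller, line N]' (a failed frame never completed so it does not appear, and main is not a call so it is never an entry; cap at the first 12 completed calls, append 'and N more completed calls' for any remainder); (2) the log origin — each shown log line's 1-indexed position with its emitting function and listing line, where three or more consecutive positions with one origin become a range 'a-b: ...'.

Answer: the defect is in split_margin at line 5.
Key observation: At log position 4 the runs split — shown 'split_margin done: 3', but the working version logs 'split_margin done: 11'.
Call chain: main.
First divergence: at position 4 the run shows 'split_margin done: 3' where the working version logs 'split_margin done: 11'.
Intended log window:
  2: tally_events: 6 entries, threshold 2
  3: split_margin start, 6 items
  4: split_margin done: 11
  5: at 0 the tally is 3
Execution walk:
  split_margin([3, 11, 2, 1, 11, 3]) -> 3  [called from tally_events, line 30]
  index_entries([3, 11, 2, 1, 11, 3], 2) -> 28  [called from tally_events, line 31]
  rank_cells(3, 28) -> 3  [called from tally_events, line 33]
  tally_events([3, 11, 2, 1, 11, 3], 2) -> 3  [called from main, line 51]
  rate_window([3, 11, 2, 1, 11, 3], 2) -> 2  [called from gauge_drift, line 43]
  gauge_drift([3, 11, 2, 1, 11, 3], 2) -> 6  [called from main, line 53]
Log origins:
  1: logged in main at line 50
  2: logged in tally_events at line 29
  3: logged in split_margin at line 2
  4: logged in split_margin at line 7
  5-10: logged in index_entries at line 15
  11: logged in index_entries at line 16
  12: logged in tally_events at line 32
  13: logged in rank_cells at line 20
  14: logged in main at line 52
  15: logged in gauge_drift at line 42
  16: logged in rate_window at line 36
  17: logged in main at line 54
A correct fix: line 5: replace `items[floor]` with `items[gap]`.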